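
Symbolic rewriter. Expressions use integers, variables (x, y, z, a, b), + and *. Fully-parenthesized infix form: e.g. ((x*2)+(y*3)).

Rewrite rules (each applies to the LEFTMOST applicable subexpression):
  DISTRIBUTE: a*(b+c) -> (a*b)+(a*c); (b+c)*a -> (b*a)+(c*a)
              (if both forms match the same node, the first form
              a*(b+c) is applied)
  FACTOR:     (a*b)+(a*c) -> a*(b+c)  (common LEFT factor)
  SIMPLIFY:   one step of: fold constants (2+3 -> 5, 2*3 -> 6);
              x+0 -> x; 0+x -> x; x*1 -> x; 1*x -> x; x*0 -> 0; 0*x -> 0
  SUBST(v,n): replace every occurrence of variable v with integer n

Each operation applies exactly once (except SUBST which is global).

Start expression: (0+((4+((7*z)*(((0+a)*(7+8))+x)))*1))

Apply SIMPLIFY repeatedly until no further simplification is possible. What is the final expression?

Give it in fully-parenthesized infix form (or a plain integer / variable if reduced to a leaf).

Start: (0+((4+((7*z)*(((0+a)*(7+8))+x)))*1))
Step 1: at root: (0+((4+((7*z)*(((0+a)*(7+8))+x)))*1)) -> ((4+((7*z)*(((0+a)*(7+8))+x)))*1); overall: (0+((4+((7*z)*(((0+a)*(7+8))+x)))*1)) -> ((4+((7*z)*(((0+a)*(7+8))+x)))*1)
Step 2: at root: ((4+((7*z)*(((0+a)*(7+8))+x)))*1) -> (4+((7*z)*(((0+a)*(7+8))+x))); overall: ((4+((7*z)*(((0+a)*(7+8))+x)))*1) -> (4+((7*z)*(((0+a)*(7+8))+x)))
Step 3: at RRLL: (0+a) -> a; overall: (4+((7*z)*(((0+a)*(7+8))+x))) -> (4+((7*z)*((a*(7+8))+x)))
Step 4: at RRLR: (7+8) -> 15; overall: (4+((7*z)*((a*(7+8))+x))) -> (4+((7*z)*((a*15)+x)))
Fixed point: (4+((7*z)*((a*15)+x)))

Answer: (4+((7*z)*((a*15)+x)))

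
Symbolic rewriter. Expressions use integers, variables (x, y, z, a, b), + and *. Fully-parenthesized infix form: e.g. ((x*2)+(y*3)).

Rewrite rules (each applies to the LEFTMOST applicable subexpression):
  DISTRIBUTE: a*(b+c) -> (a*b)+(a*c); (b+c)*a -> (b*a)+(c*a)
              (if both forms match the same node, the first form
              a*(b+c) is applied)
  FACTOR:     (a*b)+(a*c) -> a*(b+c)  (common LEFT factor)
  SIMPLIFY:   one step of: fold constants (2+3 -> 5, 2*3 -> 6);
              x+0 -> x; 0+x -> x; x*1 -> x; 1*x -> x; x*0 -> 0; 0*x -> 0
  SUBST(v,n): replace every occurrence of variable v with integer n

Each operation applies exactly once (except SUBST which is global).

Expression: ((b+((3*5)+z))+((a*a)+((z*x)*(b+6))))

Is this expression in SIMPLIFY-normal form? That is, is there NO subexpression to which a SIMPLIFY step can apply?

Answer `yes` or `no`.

Expression: ((b+((3*5)+z))+((a*a)+((z*x)*(b+6))))
Scanning for simplifiable subexpressions (pre-order)...
  at root: ((b+((3*5)+z))+((a*a)+((z*x)*(b+6)))) (not simplifiable)
  at L: (b+((3*5)+z)) (not simplifiable)
  at LR: ((3*5)+z) (not simplifiable)
  at LRL: (3*5) (SIMPLIFIABLE)
  at R: ((a*a)+((z*x)*(b+6))) (not simplifiable)
  at RL: (a*a) (not simplifiable)
  at RR: ((z*x)*(b+6)) (not simplifiable)
  at RRL: (z*x) (not simplifiable)
  at RRR: (b+6) (not simplifiable)
Found simplifiable subexpr at path LRL: (3*5)
One SIMPLIFY step would give: ((b+(15+z))+((a*a)+((z*x)*(b+6))))
-> NOT in normal form.

Answer: no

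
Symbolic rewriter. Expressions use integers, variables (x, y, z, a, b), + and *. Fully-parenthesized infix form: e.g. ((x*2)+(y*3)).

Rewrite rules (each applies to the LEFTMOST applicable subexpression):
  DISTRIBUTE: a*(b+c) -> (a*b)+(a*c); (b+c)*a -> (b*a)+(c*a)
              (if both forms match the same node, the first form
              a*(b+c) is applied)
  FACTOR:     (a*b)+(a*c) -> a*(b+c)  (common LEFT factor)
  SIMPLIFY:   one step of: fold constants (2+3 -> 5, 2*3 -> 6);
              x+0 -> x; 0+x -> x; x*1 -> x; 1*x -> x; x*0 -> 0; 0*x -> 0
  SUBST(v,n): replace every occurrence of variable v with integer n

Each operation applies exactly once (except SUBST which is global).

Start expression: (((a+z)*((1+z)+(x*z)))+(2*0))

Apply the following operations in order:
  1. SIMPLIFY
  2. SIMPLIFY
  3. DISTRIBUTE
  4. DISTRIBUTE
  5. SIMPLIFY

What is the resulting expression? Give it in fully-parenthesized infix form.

Answer: (((a+z)+((a+z)*z))+((a+z)*(x*z)))

Derivation:
Start: (((a+z)*((1+z)+(x*z)))+(2*0))
Apply SIMPLIFY at R (target: (2*0)): (((a+z)*((1+z)+(x*z)))+(2*0)) -> (((a+z)*((1+z)+(x*z)))+0)
Apply SIMPLIFY at root (target: (((a+z)*((1+z)+(x*z)))+0)): (((a+z)*((1+z)+(x*z)))+0) -> ((a+z)*((1+z)+(x*z)))
Apply DISTRIBUTE at root (target: ((a+z)*((1+z)+(x*z)))): ((a+z)*((1+z)+(x*z))) -> (((a+z)*(1+z))+((a+z)*(x*z)))
Apply DISTRIBUTE at L (target: ((a+z)*(1+z))): (((a+z)*(1+z))+((a+z)*(x*z))) -> ((((a+z)*1)+((a+z)*z))+((a+z)*(x*z)))
Apply SIMPLIFY at LL (target: ((a+z)*1)): ((((a+z)*1)+((a+z)*z))+((a+z)*(x*z))) -> (((a+z)+((a+z)*z))+((a+z)*(x*z)))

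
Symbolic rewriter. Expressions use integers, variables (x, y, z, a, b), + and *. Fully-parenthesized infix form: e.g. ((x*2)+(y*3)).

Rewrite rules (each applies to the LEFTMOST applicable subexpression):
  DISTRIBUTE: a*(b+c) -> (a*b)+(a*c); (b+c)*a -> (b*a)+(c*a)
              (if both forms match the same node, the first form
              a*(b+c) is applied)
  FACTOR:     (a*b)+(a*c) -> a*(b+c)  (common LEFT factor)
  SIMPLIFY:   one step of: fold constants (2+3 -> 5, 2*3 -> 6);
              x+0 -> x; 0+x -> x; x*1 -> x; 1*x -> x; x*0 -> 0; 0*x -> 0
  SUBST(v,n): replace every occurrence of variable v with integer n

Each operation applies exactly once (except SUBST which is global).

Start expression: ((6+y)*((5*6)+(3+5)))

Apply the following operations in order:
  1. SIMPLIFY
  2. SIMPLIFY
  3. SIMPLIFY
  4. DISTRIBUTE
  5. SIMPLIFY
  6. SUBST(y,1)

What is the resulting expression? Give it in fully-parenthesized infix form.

Answer: (228+(1*38))

Derivation:
Start: ((6+y)*((5*6)+(3+5)))
Apply SIMPLIFY at RL (target: (5*6)): ((6+y)*((5*6)+(3+5))) -> ((6+y)*(30+(3+5)))
Apply SIMPLIFY at RR (target: (3+5)): ((6+y)*(30+(3+5))) -> ((6+y)*(30+8))
Apply SIMPLIFY at R (target: (30+8)): ((6+y)*(30+8)) -> ((6+y)*38)
Apply DISTRIBUTE at root (target: ((6+y)*38)): ((6+y)*38) -> ((6*38)+(y*38))
Apply SIMPLIFY at L (target: (6*38)): ((6*38)+(y*38)) -> (228+(y*38))
Apply SUBST(y,1): (228+(y*38)) -> (228+(1*38))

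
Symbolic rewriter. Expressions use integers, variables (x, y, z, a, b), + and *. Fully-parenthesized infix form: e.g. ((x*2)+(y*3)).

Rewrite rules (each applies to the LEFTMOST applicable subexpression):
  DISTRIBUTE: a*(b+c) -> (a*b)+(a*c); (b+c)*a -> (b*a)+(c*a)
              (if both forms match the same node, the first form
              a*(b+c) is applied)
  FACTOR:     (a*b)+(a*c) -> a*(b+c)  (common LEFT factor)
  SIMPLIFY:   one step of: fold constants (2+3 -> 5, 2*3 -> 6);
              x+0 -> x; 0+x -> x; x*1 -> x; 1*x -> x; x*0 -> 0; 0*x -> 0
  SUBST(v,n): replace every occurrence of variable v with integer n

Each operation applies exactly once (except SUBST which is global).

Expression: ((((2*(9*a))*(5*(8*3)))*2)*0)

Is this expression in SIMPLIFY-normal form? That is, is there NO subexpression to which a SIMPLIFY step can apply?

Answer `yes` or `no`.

Expression: ((((2*(9*a))*(5*(8*3)))*2)*0)
Scanning for simplifiable subexpressions (pre-order)...
  at root: ((((2*(9*a))*(5*(8*3)))*2)*0) (SIMPLIFIABLE)
  at L: (((2*(9*a))*(5*(8*3)))*2) (not simplifiable)
  at LL: ((2*(9*a))*(5*(8*3))) (not simplifiable)
  at LLL: (2*(9*a)) (not simplifiable)
  at LLLR: (9*a) (not simplifiable)
  at LLR: (5*(8*3)) (not simplifiable)
  at LLRR: (8*3) (SIMPLIFIABLE)
Found simplifiable subexpr at path root: ((((2*(9*a))*(5*(8*3)))*2)*0)
One SIMPLIFY step would give: 0
-> NOT in normal form.

Answer: no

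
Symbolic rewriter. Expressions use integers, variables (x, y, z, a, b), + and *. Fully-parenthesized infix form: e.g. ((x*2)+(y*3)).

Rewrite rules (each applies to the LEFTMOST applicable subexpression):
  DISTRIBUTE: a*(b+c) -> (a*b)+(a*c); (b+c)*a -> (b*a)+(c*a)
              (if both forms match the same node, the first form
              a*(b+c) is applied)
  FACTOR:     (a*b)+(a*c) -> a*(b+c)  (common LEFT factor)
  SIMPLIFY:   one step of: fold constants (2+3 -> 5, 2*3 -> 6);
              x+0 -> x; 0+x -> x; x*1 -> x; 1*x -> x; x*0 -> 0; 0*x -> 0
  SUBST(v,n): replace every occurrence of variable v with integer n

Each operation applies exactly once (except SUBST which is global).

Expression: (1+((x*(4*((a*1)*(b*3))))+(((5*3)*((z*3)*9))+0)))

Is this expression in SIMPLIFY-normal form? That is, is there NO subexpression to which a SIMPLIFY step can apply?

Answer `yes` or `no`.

Answer: no

Derivation:
Expression: (1+((x*(4*((a*1)*(b*3))))+(((5*3)*((z*3)*9))+0)))
Scanning for simplifiable subexpressions (pre-order)...
  at root: (1+((x*(4*((a*1)*(b*3))))+(((5*3)*((z*3)*9))+0))) (not simplifiable)
  at R: ((x*(4*((a*1)*(b*3))))+(((5*3)*((z*3)*9))+0)) (not simplifiable)
  at RL: (x*(4*((a*1)*(b*3)))) (not simplifiable)
  at RLR: (4*((a*1)*(b*3))) (not simplifiable)
  at RLRR: ((a*1)*(b*3)) (not simplifiable)
  at RLRRL: (a*1) (SIMPLIFIABLE)
  at RLRRR: (b*3) (not simplifiable)
  at RR: (((5*3)*((z*3)*9))+0) (SIMPLIFIABLE)
  at RRL: ((5*3)*((z*3)*9)) (not simplifiable)
  at RRLL: (5*3) (SIMPLIFIABLE)
  at RRLR: ((z*3)*9) (not simplifiable)
  at RRLRL: (z*3) (not simplifiable)
Found simplifiable subexpr at path RLRRL: (a*1)
One SIMPLIFY step would give: (1+((x*(4*(a*(b*3))))+(((5*3)*((z*3)*9))+0)))
-> NOT in normal form.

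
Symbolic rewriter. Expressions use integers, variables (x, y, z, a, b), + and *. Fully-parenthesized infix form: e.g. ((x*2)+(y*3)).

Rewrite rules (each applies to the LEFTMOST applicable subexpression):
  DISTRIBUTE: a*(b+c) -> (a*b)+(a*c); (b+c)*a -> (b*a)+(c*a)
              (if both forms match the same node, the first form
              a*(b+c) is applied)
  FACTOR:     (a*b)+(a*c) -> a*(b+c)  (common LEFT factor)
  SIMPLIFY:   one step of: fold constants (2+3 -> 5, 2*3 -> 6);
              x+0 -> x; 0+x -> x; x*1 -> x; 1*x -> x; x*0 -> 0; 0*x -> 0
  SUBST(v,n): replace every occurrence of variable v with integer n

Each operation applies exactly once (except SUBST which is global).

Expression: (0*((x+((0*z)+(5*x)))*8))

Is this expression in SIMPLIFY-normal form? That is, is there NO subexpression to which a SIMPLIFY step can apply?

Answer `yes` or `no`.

Answer: no

Derivation:
Expression: (0*((x+((0*z)+(5*x)))*8))
Scanning for simplifiable subexpressions (pre-order)...
  at root: (0*((x+((0*z)+(5*x)))*8)) (SIMPLIFIABLE)
  at R: ((x+((0*z)+(5*x)))*8) (not simplifiable)
  at RL: (x+((0*z)+(5*x))) (not simplifiable)
  at RLR: ((0*z)+(5*x)) (not simplifiable)
  at RLRL: (0*z) (SIMPLIFIABLE)
  at RLRR: (5*x) (not simplifiable)
Found simplifiable subexpr at path root: (0*((x+((0*z)+(5*x)))*8))
One SIMPLIFY step would give: 0
-> NOT in normal form.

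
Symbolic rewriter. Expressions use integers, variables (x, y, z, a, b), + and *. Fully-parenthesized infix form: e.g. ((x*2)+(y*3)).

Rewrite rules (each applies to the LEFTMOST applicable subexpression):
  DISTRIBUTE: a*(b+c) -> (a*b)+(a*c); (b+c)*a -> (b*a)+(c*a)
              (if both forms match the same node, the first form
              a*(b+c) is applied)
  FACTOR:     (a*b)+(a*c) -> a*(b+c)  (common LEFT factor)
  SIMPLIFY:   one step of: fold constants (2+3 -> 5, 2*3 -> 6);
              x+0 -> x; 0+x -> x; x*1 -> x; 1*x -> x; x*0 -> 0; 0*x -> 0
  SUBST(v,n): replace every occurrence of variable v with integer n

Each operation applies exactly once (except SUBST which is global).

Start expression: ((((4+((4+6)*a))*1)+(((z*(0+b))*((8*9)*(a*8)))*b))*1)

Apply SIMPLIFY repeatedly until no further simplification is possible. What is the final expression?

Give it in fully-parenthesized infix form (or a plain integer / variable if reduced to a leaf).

Start: ((((4+((4+6)*a))*1)+(((z*(0+b))*((8*9)*(a*8)))*b))*1)
Step 1: at root: ((((4+((4+6)*a))*1)+(((z*(0+b))*((8*9)*(a*8)))*b))*1) -> (((4+((4+6)*a))*1)+(((z*(0+b))*((8*9)*(a*8)))*b)); overall: ((((4+((4+6)*a))*1)+(((z*(0+b))*((8*9)*(a*8)))*b))*1) -> (((4+((4+6)*a))*1)+(((z*(0+b))*((8*9)*(a*8)))*b))
Step 2: at L: ((4+((4+6)*a))*1) -> (4+((4+6)*a)); overall: (((4+((4+6)*a))*1)+(((z*(0+b))*((8*9)*(a*8)))*b)) -> ((4+((4+6)*a))+(((z*(0+b))*((8*9)*(a*8)))*b))
Step 3: at LRL: (4+6) -> 10; overall: ((4+((4+6)*a))+(((z*(0+b))*((8*9)*(a*8)))*b)) -> ((4+(10*a))+(((z*(0+b))*((8*9)*(a*8)))*b))
Step 4: at RLLR: (0+b) -> b; overall: ((4+(10*a))+(((z*(0+b))*((8*9)*(a*8)))*b)) -> ((4+(10*a))+(((z*b)*((8*9)*(a*8)))*b))
Step 5: at RLRL: (8*9) -> 72; overall: ((4+(10*a))+(((z*b)*((8*9)*(a*8)))*b)) -> ((4+(10*a))+(((z*b)*(72*(a*8)))*b))
Fixed point: ((4+(10*a))+(((z*b)*(72*(a*8)))*b))

Answer: ((4+(10*a))+(((z*b)*(72*(a*8)))*b))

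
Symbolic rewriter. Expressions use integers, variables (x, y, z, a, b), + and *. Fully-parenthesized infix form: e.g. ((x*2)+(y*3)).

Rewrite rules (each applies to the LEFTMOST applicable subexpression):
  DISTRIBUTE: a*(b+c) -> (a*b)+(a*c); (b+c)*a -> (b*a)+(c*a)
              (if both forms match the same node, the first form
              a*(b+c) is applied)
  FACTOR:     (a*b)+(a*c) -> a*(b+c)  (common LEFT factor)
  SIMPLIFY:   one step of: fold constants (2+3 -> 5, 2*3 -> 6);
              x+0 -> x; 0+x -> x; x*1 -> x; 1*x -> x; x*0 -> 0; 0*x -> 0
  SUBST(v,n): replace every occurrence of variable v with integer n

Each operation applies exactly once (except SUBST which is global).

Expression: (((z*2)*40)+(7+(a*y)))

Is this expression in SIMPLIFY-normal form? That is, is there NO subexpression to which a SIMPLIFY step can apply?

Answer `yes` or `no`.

Answer: yes

Derivation:
Expression: (((z*2)*40)+(7+(a*y)))
Scanning for simplifiable subexpressions (pre-order)...
  at root: (((z*2)*40)+(7+(a*y))) (not simplifiable)
  at L: ((z*2)*40) (not simplifiable)
  at LL: (z*2) (not simplifiable)
  at R: (7+(a*y)) (not simplifiable)
  at RR: (a*y) (not simplifiable)
Result: no simplifiable subexpression found -> normal form.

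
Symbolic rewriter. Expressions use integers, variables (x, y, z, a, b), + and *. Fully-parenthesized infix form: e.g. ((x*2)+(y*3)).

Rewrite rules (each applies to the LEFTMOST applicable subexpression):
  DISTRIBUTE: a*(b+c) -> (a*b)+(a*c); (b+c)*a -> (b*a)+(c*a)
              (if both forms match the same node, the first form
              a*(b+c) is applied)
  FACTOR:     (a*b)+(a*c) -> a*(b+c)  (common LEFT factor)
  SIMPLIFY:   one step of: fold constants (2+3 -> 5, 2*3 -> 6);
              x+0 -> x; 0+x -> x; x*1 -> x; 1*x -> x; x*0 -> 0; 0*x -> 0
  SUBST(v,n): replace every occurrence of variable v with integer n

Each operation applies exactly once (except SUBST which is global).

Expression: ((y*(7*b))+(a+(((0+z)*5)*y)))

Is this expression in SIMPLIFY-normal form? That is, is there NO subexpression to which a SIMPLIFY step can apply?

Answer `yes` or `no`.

Expression: ((y*(7*b))+(a+(((0+z)*5)*y)))
Scanning for simplifiable subexpressions (pre-order)...
  at root: ((y*(7*b))+(a+(((0+z)*5)*y))) (not simplifiable)
  at L: (y*(7*b)) (not simplifiable)
  at LR: (7*b) (not simplifiable)
  at R: (a+(((0+z)*5)*y)) (not simplifiable)
  at RR: (((0+z)*5)*y) (not simplifiable)
  at RRL: ((0+z)*5) (not simplifiable)
  at RRLL: (0+z) (SIMPLIFIABLE)
Found simplifiable subexpr at path RRLL: (0+z)
One SIMPLIFY step would give: ((y*(7*b))+(a+((z*5)*y)))
-> NOT in normal form.

Answer: no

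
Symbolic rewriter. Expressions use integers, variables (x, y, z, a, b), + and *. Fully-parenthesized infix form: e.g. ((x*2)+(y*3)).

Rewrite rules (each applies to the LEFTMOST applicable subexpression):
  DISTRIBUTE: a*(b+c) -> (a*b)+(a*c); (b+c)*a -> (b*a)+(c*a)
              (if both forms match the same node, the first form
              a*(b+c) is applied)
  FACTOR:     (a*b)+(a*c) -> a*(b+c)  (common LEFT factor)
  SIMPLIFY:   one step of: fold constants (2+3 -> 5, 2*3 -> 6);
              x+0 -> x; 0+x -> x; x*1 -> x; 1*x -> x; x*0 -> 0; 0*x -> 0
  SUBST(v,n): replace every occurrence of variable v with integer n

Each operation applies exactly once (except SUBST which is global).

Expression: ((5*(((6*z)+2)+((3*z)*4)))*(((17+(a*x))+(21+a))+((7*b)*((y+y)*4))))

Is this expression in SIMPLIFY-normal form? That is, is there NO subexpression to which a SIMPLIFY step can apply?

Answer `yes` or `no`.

Expression: ((5*(((6*z)+2)+((3*z)*4)))*(((17+(a*x))+(21+a))+((7*b)*((y+y)*4))))
Scanning for simplifiable subexpressions (pre-order)...
  at root: ((5*(((6*z)+2)+((3*z)*4)))*(((17+(a*x))+(21+a))+((7*b)*((y+y)*4)))) (not simplifiable)
  at L: (5*(((6*z)+2)+((3*z)*4))) (not simplifiable)
  at LR: (((6*z)+2)+((3*z)*4)) (not simplifiable)
  at LRL: ((6*z)+2) (not simplifiable)
  at LRLL: (6*z) (not simplifiable)
  at LRR: ((3*z)*4) (not simplifiable)
  at LRRL: (3*z) (not simplifiable)
  at R: (((17+(a*x))+(21+a))+((7*b)*((y+y)*4))) (not simplifiable)
  at RL: ((17+(a*x))+(21+a)) (not simplifiable)
  at RLL: (17+(a*x)) (not simplifiable)
  at RLLR: (a*x) (not simplifiable)
  at RLR: (21+a) (not simplifiable)
  at RR: ((7*b)*((y+y)*4)) (not simplifiable)
  at RRL: (7*b) (not simplifiable)
  at RRR: ((y+y)*4) (not simplifiable)
  at RRRL: (y+y) (not simplifiable)
Result: no simplifiable subexpression found -> normal form.

Answer: yes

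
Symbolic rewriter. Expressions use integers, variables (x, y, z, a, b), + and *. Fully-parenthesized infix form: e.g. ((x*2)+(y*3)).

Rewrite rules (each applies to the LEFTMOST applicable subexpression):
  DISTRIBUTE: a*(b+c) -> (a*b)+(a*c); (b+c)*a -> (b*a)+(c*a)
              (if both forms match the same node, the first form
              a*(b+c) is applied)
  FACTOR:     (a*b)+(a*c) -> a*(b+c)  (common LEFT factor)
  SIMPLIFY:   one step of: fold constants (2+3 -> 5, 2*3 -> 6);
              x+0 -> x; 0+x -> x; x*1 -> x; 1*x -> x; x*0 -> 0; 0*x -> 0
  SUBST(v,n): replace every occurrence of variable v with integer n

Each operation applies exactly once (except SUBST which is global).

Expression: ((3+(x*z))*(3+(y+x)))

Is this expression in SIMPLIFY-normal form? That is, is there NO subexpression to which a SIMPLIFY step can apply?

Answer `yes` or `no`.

Answer: yes

Derivation:
Expression: ((3+(x*z))*(3+(y+x)))
Scanning for simplifiable subexpressions (pre-order)...
  at root: ((3+(x*z))*(3+(y+x))) (not simplifiable)
  at L: (3+(x*z)) (not simplifiable)
  at LR: (x*z) (not simplifiable)
  at R: (3+(y+x)) (not simplifiable)
  at RR: (y+x) (not simplifiable)
Result: no simplifiable subexpression found -> normal form.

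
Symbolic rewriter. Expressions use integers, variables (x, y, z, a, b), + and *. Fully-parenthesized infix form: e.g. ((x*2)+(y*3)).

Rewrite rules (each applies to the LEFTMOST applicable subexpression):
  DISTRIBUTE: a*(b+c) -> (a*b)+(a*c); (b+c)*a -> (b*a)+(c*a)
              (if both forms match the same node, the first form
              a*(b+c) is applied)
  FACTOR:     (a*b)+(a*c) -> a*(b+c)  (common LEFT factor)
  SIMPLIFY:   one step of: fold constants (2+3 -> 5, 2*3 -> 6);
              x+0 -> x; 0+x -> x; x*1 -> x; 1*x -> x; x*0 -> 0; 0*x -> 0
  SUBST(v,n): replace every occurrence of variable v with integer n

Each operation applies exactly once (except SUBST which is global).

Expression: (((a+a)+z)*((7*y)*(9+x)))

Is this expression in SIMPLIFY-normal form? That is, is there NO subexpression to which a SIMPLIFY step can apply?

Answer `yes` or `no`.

Answer: yes

Derivation:
Expression: (((a+a)+z)*((7*y)*(9+x)))
Scanning for simplifiable subexpressions (pre-order)...
  at root: (((a+a)+z)*((7*y)*(9+x))) (not simplifiable)
  at L: ((a+a)+z) (not simplifiable)
  at LL: (a+a) (not simplifiable)
  at R: ((7*y)*(9+x)) (not simplifiable)
  at RL: (7*y) (not simplifiable)
  at RR: (9+x) (not simplifiable)
Result: no simplifiable subexpression found -> normal form.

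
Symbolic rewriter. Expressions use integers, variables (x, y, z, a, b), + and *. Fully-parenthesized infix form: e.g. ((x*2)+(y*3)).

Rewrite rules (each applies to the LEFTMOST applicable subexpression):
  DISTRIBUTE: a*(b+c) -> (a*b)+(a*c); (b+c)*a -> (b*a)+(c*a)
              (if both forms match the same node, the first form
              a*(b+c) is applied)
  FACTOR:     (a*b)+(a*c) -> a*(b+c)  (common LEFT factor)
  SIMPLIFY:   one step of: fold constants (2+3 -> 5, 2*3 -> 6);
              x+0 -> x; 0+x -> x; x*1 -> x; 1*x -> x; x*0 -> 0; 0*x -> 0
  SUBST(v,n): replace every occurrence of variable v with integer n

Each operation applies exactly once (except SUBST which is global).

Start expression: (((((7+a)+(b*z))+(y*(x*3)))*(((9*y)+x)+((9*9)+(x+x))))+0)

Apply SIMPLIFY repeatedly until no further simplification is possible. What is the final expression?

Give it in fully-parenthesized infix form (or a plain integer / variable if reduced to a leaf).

Answer: ((((7+a)+(b*z))+(y*(x*3)))*(((9*y)+x)+(81+(x+x))))

Derivation:
Start: (((((7+a)+(b*z))+(y*(x*3)))*(((9*y)+x)+((9*9)+(x+x))))+0)
Step 1: at root: (((((7+a)+(b*z))+(y*(x*3)))*(((9*y)+x)+((9*9)+(x+x))))+0) -> ((((7+a)+(b*z))+(y*(x*3)))*(((9*y)+x)+((9*9)+(x+x)))); overall: (((((7+a)+(b*z))+(y*(x*3)))*(((9*y)+x)+((9*9)+(x+x))))+0) -> ((((7+a)+(b*z))+(y*(x*3)))*(((9*y)+x)+((9*9)+(x+x))))
Step 2: at RRL: (9*9) -> 81; overall: ((((7+a)+(b*z))+(y*(x*3)))*(((9*y)+x)+((9*9)+(x+x)))) -> ((((7+a)+(b*z))+(y*(x*3)))*(((9*y)+x)+(81+(x+x))))
Fixed point: ((((7+a)+(b*z))+(y*(x*3)))*(((9*y)+x)+(81+(x+x))))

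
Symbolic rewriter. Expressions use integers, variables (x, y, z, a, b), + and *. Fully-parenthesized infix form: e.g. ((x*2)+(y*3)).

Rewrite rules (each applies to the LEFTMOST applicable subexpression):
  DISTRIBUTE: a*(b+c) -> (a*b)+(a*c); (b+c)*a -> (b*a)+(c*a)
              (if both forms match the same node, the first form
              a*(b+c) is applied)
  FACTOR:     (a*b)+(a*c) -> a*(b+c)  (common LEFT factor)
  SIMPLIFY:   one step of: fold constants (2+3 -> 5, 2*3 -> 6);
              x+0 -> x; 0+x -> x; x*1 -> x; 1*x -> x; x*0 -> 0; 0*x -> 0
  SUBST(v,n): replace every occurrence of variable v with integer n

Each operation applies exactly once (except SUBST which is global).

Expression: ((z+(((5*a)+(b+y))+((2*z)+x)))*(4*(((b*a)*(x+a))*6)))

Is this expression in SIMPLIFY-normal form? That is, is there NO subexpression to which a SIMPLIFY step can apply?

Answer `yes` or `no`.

Expression: ((z+(((5*a)+(b+y))+((2*z)+x)))*(4*(((b*a)*(x+a))*6)))
Scanning for simplifiable subexpressions (pre-order)...
  at root: ((z+(((5*a)+(b+y))+((2*z)+x)))*(4*(((b*a)*(x+a))*6))) (not simplifiable)
  at L: (z+(((5*a)+(b+y))+((2*z)+x))) (not simplifiable)
  at LR: (((5*a)+(b+y))+((2*z)+x)) (not simplifiable)
  at LRL: ((5*a)+(b+y)) (not simplifiable)
  at LRLL: (5*a) (not simplifiable)
  at LRLR: (b+y) (not simplifiable)
  at LRR: ((2*z)+x) (not simplifiable)
  at LRRL: (2*z) (not simplifiable)
  at R: (4*(((b*a)*(x+a))*6)) (not simplifiable)
  at RR: (((b*a)*(x+a))*6) (not simplifiable)
  at RRL: ((b*a)*(x+a)) (not simplifiable)
  at RRLL: (b*a) (not simplifiable)
  at RRLR: (x+a) (not simplifiable)
Result: no simplifiable subexpression found -> normal form.

Answer: yes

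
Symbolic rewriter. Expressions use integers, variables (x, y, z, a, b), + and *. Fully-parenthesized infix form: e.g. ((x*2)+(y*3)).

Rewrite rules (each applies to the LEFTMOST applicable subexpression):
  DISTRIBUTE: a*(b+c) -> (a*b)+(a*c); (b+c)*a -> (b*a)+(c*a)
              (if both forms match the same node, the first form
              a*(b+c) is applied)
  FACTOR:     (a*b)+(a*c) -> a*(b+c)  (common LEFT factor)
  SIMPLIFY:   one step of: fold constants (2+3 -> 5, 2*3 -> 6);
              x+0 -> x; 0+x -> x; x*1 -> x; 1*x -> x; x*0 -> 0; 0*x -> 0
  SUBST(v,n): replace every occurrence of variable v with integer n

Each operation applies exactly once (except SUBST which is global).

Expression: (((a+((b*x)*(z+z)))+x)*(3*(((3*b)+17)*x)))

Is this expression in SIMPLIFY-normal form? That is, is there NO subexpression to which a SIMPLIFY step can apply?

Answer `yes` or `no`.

Expression: (((a+((b*x)*(z+z)))+x)*(3*(((3*b)+17)*x)))
Scanning for simplifiable subexpressions (pre-order)...
  at root: (((a+((b*x)*(z+z)))+x)*(3*(((3*b)+17)*x))) (not simplifiable)
  at L: ((a+((b*x)*(z+z)))+x) (not simplifiable)
  at LL: (a+((b*x)*(z+z))) (not simplifiable)
  at LLR: ((b*x)*(z+z)) (not simplifiable)
  at LLRL: (b*x) (not simplifiable)
  at LLRR: (z+z) (not simplifiable)
  at R: (3*(((3*b)+17)*x)) (not simplifiable)
  at RR: (((3*b)+17)*x) (not simplifiable)
  at RRL: ((3*b)+17) (not simplifiable)
  at RRLL: (3*b) (not simplifiable)
Result: no simplifiable subexpression found -> normal form.

Answer: yes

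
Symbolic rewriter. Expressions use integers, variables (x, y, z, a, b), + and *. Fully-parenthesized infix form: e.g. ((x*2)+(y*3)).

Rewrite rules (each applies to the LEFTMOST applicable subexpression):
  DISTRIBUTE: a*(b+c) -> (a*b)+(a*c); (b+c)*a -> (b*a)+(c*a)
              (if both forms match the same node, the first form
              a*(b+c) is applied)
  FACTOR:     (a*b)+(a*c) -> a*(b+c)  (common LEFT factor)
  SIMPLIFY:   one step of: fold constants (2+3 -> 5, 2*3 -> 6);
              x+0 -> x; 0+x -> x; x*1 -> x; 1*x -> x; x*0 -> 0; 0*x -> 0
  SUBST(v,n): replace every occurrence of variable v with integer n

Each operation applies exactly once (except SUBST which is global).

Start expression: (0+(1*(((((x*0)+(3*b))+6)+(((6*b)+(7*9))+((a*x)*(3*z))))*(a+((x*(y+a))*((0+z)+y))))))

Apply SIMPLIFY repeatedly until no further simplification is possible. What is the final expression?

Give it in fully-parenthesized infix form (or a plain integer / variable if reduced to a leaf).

Start: (0+(1*(((((x*0)+(3*b))+6)+(((6*b)+(7*9))+((a*x)*(3*z))))*(a+((x*(y+a))*((0+z)+y))))))
Step 1: at root: (0+(1*(((((x*0)+(3*b))+6)+(((6*b)+(7*9))+((a*x)*(3*z))))*(a+((x*(y+a))*((0+z)+y)))))) -> (1*(((((x*0)+(3*b))+6)+(((6*b)+(7*9))+((a*x)*(3*z))))*(a+((x*(y+a))*((0+z)+y))))); overall: (0+(1*(((((x*0)+(3*b))+6)+(((6*b)+(7*9))+((a*x)*(3*z))))*(a+((x*(y+a))*((0+z)+y)))))) -> (1*(((((x*0)+(3*b))+6)+(((6*b)+(7*9))+((a*x)*(3*z))))*(a+((x*(y+a))*((0+z)+y)))))
Step 2: at root: (1*(((((x*0)+(3*b))+6)+(((6*b)+(7*9))+((a*x)*(3*z))))*(a+((x*(y+a))*((0+z)+y))))) -> (((((x*0)+(3*b))+6)+(((6*b)+(7*9))+((a*x)*(3*z))))*(a+((x*(y+a))*((0+z)+y)))); overall: (1*(((((x*0)+(3*b))+6)+(((6*b)+(7*9))+((a*x)*(3*z))))*(a+((x*(y+a))*((0+z)+y))))) -> (((((x*0)+(3*b))+6)+(((6*b)+(7*9))+((a*x)*(3*z))))*(a+((x*(y+a))*((0+z)+y))))
Step 3: at LLLL: (x*0) -> 0; overall: (((((x*0)+(3*b))+6)+(((6*b)+(7*9))+((a*x)*(3*z))))*(a+((x*(y+a))*((0+z)+y)))) -> ((((0+(3*b))+6)+(((6*b)+(7*9))+((a*x)*(3*z))))*(a+((x*(y+a))*((0+z)+y))))
Step 4: at LLL: (0+(3*b)) -> (3*b); overall: ((((0+(3*b))+6)+(((6*b)+(7*9))+((a*x)*(3*z))))*(a+((x*(y+a))*((0+z)+y)))) -> ((((3*b)+6)+(((6*b)+(7*9))+((a*x)*(3*z))))*(a+((x*(y+a))*((0+z)+y))))
Step 5: at LRLR: (7*9) -> 63; overall: ((((3*b)+6)+(((6*b)+(7*9))+((a*x)*(3*z))))*(a+((x*(y+a))*((0+z)+y)))) -> ((((3*b)+6)+(((6*b)+63)+((a*x)*(3*z))))*(a+((x*(y+a))*((0+z)+y))))
Step 6: at RRRL: (0+z) -> z; overall: ((((3*b)+6)+(((6*b)+63)+((a*x)*(3*z))))*(a+((x*(y+a))*((0+z)+y)))) -> ((((3*b)+6)+(((6*b)+63)+((a*x)*(3*z))))*(a+((x*(y+a))*(z+y))))
Fixed point: ((((3*b)+6)+(((6*b)+63)+((a*x)*(3*z))))*(a+((x*(y+a))*(z+y))))

Answer: ((((3*b)+6)+(((6*b)+63)+((a*x)*(3*z))))*(a+((x*(y+a))*(z+y))))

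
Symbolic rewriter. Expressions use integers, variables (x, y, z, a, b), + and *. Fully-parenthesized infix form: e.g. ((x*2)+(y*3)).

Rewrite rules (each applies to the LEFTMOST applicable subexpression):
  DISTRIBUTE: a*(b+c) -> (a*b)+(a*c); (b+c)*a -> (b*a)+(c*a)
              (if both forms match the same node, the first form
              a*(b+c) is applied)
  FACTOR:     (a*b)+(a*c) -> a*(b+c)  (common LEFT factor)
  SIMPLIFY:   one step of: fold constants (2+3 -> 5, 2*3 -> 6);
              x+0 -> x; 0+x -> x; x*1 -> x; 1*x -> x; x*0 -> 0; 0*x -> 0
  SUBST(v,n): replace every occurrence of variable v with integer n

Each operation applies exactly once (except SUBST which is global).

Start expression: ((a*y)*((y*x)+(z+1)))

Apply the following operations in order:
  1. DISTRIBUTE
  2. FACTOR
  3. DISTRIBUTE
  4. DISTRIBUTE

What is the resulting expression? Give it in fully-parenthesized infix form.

Answer: (((a*y)*(y*x))+(((a*y)*z)+((a*y)*1)))

Derivation:
Start: ((a*y)*((y*x)+(z+1)))
Apply DISTRIBUTE at root (target: ((a*y)*((y*x)+(z+1)))): ((a*y)*((y*x)+(z+1))) -> (((a*y)*(y*x))+((a*y)*(z+1)))
Apply FACTOR at root (target: (((a*y)*(y*x))+((a*y)*(z+1)))): (((a*y)*(y*x))+((a*y)*(z+1))) -> ((a*y)*((y*x)+(z+1)))
Apply DISTRIBUTE at root (target: ((a*y)*((y*x)+(z+1)))): ((a*y)*((y*x)+(z+1))) -> (((a*y)*(y*x))+((a*y)*(z+1)))
Apply DISTRIBUTE at R (target: ((a*y)*(z+1))): (((a*y)*(y*x))+((a*y)*(z+1))) -> (((a*y)*(y*x))+(((a*y)*z)+((a*y)*1)))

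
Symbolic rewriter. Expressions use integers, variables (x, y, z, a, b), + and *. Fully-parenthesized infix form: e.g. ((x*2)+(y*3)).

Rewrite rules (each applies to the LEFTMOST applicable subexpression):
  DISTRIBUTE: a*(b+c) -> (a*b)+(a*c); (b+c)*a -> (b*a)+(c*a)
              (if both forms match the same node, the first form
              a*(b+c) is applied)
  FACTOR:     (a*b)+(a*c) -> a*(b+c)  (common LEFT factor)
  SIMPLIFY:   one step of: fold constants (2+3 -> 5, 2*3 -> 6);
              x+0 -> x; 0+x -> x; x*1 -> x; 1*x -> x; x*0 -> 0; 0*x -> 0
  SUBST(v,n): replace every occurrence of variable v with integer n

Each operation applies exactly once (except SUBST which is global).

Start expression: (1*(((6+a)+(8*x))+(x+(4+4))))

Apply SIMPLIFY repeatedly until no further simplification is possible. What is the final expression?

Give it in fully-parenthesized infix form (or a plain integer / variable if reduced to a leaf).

Start: (1*(((6+a)+(8*x))+(x+(4+4))))
Step 1: at root: (1*(((6+a)+(8*x))+(x+(4+4)))) -> (((6+a)+(8*x))+(x+(4+4))); overall: (1*(((6+a)+(8*x))+(x+(4+4)))) -> (((6+a)+(8*x))+(x+(4+4)))
Step 2: at RR: (4+4) -> 8; overall: (((6+a)+(8*x))+(x+(4+4))) -> (((6+a)+(8*x))+(x+8))
Fixed point: (((6+a)+(8*x))+(x+8))

Answer: (((6+a)+(8*x))+(x+8))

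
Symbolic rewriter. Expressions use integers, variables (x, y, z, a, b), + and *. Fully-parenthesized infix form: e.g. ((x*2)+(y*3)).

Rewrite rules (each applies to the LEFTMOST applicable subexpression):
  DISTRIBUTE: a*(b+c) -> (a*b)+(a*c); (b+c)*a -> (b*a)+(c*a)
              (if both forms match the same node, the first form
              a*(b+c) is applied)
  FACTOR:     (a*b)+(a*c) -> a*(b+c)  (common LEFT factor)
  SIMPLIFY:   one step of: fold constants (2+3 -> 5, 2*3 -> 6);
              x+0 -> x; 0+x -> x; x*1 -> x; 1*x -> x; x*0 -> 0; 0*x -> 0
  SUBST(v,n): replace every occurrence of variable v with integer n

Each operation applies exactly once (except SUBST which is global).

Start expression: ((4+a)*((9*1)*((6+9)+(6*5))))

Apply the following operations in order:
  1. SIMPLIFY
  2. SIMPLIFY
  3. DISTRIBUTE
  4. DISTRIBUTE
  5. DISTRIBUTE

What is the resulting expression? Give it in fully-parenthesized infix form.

Answer: (((4*(9*15))+(4*(9*(6*5))))+(a*(9*(15+(6*5)))))

Derivation:
Start: ((4+a)*((9*1)*((6+9)+(6*5))))
Apply SIMPLIFY at RL (target: (9*1)): ((4+a)*((9*1)*((6+9)+(6*5)))) -> ((4+a)*(9*((6+9)+(6*5))))
Apply SIMPLIFY at RRL (target: (6+9)): ((4+a)*(9*((6+9)+(6*5)))) -> ((4+a)*(9*(15+(6*5))))
Apply DISTRIBUTE at root (target: ((4+a)*(9*(15+(6*5))))): ((4+a)*(9*(15+(6*5)))) -> ((4*(9*(15+(6*5))))+(a*(9*(15+(6*5)))))
Apply DISTRIBUTE at LR (target: (9*(15+(6*5)))): ((4*(9*(15+(6*5))))+(a*(9*(15+(6*5))))) -> ((4*((9*15)+(9*(6*5))))+(a*(9*(15+(6*5)))))
Apply DISTRIBUTE at L (target: (4*((9*15)+(9*(6*5))))): ((4*((9*15)+(9*(6*5))))+(a*(9*(15+(6*5))))) -> (((4*(9*15))+(4*(9*(6*5))))+(a*(9*(15+(6*5)))))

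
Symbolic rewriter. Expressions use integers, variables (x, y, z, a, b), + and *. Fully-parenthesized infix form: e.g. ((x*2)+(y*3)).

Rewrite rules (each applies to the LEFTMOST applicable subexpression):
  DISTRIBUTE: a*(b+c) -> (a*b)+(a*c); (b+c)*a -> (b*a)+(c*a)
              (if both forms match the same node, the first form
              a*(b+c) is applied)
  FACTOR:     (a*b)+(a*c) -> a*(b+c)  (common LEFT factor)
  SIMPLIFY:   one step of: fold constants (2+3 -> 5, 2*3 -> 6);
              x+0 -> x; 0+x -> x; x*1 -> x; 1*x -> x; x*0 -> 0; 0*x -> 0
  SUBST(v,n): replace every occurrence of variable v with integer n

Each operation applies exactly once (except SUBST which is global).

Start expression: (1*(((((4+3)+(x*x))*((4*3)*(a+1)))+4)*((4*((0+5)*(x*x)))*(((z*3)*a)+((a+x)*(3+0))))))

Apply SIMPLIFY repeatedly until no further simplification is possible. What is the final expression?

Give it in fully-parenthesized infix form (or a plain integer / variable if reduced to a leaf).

Answer: ((((7+(x*x))*(12*(a+1)))+4)*((4*(5*(x*x)))*(((z*3)*a)+((a+x)*3))))

Derivation:
Start: (1*(((((4+3)+(x*x))*((4*3)*(a+1)))+4)*((4*((0+5)*(x*x)))*(((z*3)*a)+((a+x)*(3+0))))))
Step 1: at root: (1*(((((4+3)+(x*x))*((4*3)*(a+1)))+4)*((4*((0+5)*(x*x)))*(((z*3)*a)+((a+x)*(3+0)))))) -> (((((4+3)+(x*x))*((4*3)*(a+1)))+4)*((4*((0+5)*(x*x)))*(((z*3)*a)+((a+x)*(3+0))))); overall: (1*(((((4+3)+(x*x))*((4*3)*(a+1)))+4)*((4*((0+5)*(x*x)))*(((z*3)*a)+((a+x)*(3+0)))))) -> (((((4+3)+(x*x))*((4*3)*(a+1)))+4)*((4*((0+5)*(x*x)))*(((z*3)*a)+((a+x)*(3+0)))))
Step 2: at LLLL: (4+3) -> 7; overall: (((((4+3)+(x*x))*((4*3)*(a+1)))+4)*((4*((0+5)*(x*x)))*(((z*3)*a)+((a+x)*(3+0))))) -> ((((7+(x*x))*((4*3)*(a+1)))+4)*((4*((0+5)*(x*x)))*(((z*3)*a)+((a+x)*(3+0)))))
Step 3: at LLRL: (4*3) -> 12; overall: ((((7+(x*x))*((4*3)*(a+1)))+4)*((4*((0+5)*(x*x)))*(((z*3)*a)+((a+x)*(3+0))))) -> ((((7+(x*x))*(12*(a+1)))+4)*((4*((0+5)*(x*x)))*(((z*3)*a)+((a+x)*(3+0)))))
Step 4: at RLRL: (0+5) -> 5; overall: ((((7+(x*x))*(12*(a+1)))+4)*((4*((0+5)*(x*x)))*(((z*3)*a)+((a+x)*(3+0))))) -> ((((7+(x*x))*(12*(a+1)))+4)*((4*(5*(x*x)))*(((z*3)*a)+((a+x)*(3+0)))))
Step 5: at RRRR: (3+0) -> 3; overall: ((((7+(x*x))*(12*(a+1)))+4)*((4*(5*(x*x)))*(((z*3)*a)+((a+x)*(3+0))))) -> ((((7+(x*x))*(12*(a+1)))+4)*((4*(5*(x*x)))*(((z*3)*a)+((a+x)*3))))
Fixed point: ((((7+(x*x))*(12*(a+1)))+4)*((4*(5*(x*x)))*(((z*3)*a)+((a+x)*3))))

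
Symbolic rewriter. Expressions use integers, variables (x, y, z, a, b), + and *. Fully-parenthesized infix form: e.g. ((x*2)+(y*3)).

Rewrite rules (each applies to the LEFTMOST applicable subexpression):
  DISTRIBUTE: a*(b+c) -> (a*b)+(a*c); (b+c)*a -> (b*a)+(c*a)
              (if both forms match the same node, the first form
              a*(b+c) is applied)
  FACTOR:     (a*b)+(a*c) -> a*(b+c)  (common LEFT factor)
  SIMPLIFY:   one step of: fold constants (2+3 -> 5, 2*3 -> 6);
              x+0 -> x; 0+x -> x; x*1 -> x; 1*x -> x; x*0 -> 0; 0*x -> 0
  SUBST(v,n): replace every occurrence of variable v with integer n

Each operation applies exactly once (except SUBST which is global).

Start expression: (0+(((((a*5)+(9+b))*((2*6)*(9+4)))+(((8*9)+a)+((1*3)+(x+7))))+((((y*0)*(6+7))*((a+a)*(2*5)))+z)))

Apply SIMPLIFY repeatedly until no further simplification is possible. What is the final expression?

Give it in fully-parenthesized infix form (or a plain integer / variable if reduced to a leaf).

Answer: (((((a*5)+(9+b))*156)+((72+a)+(3+(x+7))))+z)

Derivation:
Start: (0+(((((a*5)+(9+b))*((2*6)*(9+4)))+(((8*9)+a)+((1*3)+(x+7))))+((((y*0)*(6+7))*((a+a)*(2*5)))+z)))
Step 1: at root: (0+(((((a*5)+(9+b))*((2*6)*(9+4)))+(((8*9)+a)+((1*3)+(x+7))))+((((y*0)*(6+7))*((a+a)*(2*5)))+z))) -> (((((a*5)+(9+b))*((2*6)*(9+4)))+(((8*9)+a)+((1*3)+(x+7))))+((((y*0)*(6+7))*((a+a)*(2*5)))+z)); overall: (0+(((((a*5)+(9+b))*((2*6)*(9+4)))+(((8*9)+a)+((1*3)+(x+7))))+((((y*0)*(6+7))*((a+a)*(2*5)))+z))) -> (((((a*5)+(9+b))*((2*6)*(9+4)))+(((8*9)+a)+((1*3)+(x+7))))+((((y*0)*(6+7))*((a+a)*(2*5)))+z))
Step 2: at LLRL: (2*6) -> 12; overall: (((((a*5)+(9+b))*((2*6)*(9+4)))+(((8*9)+a)+((1*3)+(x+7))))+((((y*0)*(6+7))*((a+a)*(2*5)))+z)) -> (((((a*5)+(9+b))*(12*(9+4)))+(((8*9)+a)+((1*3)+(x+7))))+((((y*0)*(6+7))*((a+a)*(2*5)))+z))
Step 3: at LLRR: (9+4) -> 13; overall: (((((a*5)+(9+b))*(12*(9+4)))+(((8*9)+a)+((1*3)+(x+7))))+((((y*0)*(6+7))*((a+a)*(2*5)))+z)) -> (((((a*5)+(9+b))*(12*13))+(((8*9)+a)+((1*3)+(x+7))))+((((y*0)*(6+7))*((a+a)*(2*5)))+z))
Step 4: at LLR: (12*13) -> 156; overall: (((((a*5)+(9+b))*(12*13))+(((8*9)+a)+((1*3)+(x+7))))+((((y*0)*(6+7))*((a+a)*(2*5)))+z)) -> (((((a*5)+(9+b))*156)+(((8*9)+a)+((1*3)+(x+7))))+((((y*0)*(6+7))*((a+a)*(2*5)))+z))
Step 5: at LRLL: (8*9) -> 72; overall: (((((a*5)+(9+b))*156)+(((8*9)+a)+((1*3)+(x+7))))+((((y*0)*(6+7))*((a+a)*(2*5)))+z)) -> (((((a*5)+(9+b))*156)+((72+a)+((1*3)+(x+7))))+((((y*0)*(6+7))*((a+a)*(2*5)))+z))
Step 6: at LRRL: (1*3) -> 3; overall: (((((a*5)+(9+b))*156)+((72+a)+((1*3)+(x+7))))+((((y*0)*(6+7))*((a+a)*(2*5)))+z)) -> (((((a*5)+(9+b))*156)+((72+a)+(3+(x+7))))+((((y*0)*(6+7))*((a+a)*(2*5)))+z))
Step 7: at RLLL: (y*0) -> 0; overall: (((((a*5)+(9+b))*156)+((72+a)+(3+(x+7))))+((((y*0)*(6+7))*((a+a)*(2*5)))+z)) -> (((((a*5)+(9+b))*156)+((72+a)+(3+(x+7))))+(((0*(6+7))*((a+a)*(2*5)))+z))
Step 8: at RLL: (0*(6+7)) -> 0; overall: (((((a*5)+(9+b))*156)+((72+a)+(3+(x+7))))+(((0*(6+7))*((a+a)*(2*5)))+z)) -> (((((a*5)+(9+b))*156)+((72+a)+(3+(x+7))))+((0*((a+a)*(2*5)))+z))
Step 9: at RL: (0*((a+a)*(2*5))) -> 0; overall: (((((a*5)+(9+b))*156)+((72+a)+(3+(x+7))))+((0*((a+a)*(2*5)))+z)) -> (((((a*5)+(9+b))*156)+((72+a)+(3+(x+7))))+(0+z))
Step 10: at R: (0+z) -> z; overall: (((((a*5)+(9+b))*156)+((72+a)+(3+(x+7))))+(0+z)) -> (((((a*5)+(9+b))*156)+((72+a)+(3+(x+7))))+z)
Fixed point: (((((a*5)+(9+b))*156)+((72+a)+(3+(x+7))))+z)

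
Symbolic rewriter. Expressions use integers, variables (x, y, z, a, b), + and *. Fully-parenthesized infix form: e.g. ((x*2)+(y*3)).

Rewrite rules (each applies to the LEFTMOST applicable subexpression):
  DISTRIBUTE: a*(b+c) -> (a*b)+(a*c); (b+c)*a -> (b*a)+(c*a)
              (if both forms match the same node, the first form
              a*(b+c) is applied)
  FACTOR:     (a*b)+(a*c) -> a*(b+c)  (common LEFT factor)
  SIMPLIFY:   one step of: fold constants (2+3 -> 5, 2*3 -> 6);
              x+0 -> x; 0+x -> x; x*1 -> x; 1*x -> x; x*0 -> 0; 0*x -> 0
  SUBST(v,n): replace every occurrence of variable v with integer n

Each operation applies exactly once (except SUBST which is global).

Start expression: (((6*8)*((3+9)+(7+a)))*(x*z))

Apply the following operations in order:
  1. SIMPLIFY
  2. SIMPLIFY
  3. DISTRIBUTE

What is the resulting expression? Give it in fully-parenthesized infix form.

Answer: (((48*12)+(48*(7+a)))*(x*z))

Derivation:
Start: (((6*8)*((3+9)+(7+a)))*(x*z))
Apply SIMPLIFY at LL (target: (6*8)): (((6*8)*((3+9)+(7+a)))*(x*z)) -> ((48*((3+9)+(7+a)))*(x*z))
Apply SIMPLIFY at LRL (target: (3+9)): ((48*((3+9)+(7+a)))*(x*z)) -> ((48*(12+(7+a)))*(x*z))
Apply DISTRIBUTE at L (target: (48*(12+(7+a)))): ((48*(12+(7+a)))*(x*z)) -> (((48*12)+(48*(7+a)))*(x*z))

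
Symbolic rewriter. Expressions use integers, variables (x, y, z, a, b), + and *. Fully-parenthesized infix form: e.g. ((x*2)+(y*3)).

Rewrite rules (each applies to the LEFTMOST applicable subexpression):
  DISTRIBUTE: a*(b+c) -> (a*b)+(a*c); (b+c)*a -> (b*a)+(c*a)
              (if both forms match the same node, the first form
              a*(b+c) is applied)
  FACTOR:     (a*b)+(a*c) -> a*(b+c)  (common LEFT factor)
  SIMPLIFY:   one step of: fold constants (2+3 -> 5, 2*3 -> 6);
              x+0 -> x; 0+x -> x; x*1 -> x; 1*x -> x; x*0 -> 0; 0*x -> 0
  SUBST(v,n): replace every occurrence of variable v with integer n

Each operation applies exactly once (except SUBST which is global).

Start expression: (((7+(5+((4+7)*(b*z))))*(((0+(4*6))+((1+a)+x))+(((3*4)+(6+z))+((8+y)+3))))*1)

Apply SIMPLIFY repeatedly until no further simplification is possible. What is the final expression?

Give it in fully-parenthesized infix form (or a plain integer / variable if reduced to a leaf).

Answer: ((7+(5+(11*(b*z))))*((24+((1+a)+x))+((12+(6+z))+((8+y)+3))))

Derivation:
Start: (((7+(5+((4+7)*(b*z))))*(((0+(4*6))+((1+a)+x))+(((3*4)+(6+z))+((8+y)+3))))*1)
Step 1: at root: (((7+(5+((4+7)*(b*z))))*(((0+(4*6))+((1+a)+x))+(((3*4)+(6+z))+((8+y)+3))))*1) -> ((7+(5+((4+7)*(b*z))))*(((0+(4*6))+((1+a)+x))+(((3*4)+(6+z))+((8+y)+3)))); overall: (((7+(5+((4+7)*(b*z))))*(((0+(4*6))+((1+a)+x))+(((3*4)+(6+z))+((8+y)+3))))*1) -> ((7+(5+((4+7)*(b*z))))*(((0+(4*6))+((1+a)+x))+(((3*4)+(6+z))+((8+y)+3))))
Step 2: at LRRL: (4+7) -> 11; overall: ((7+(5+((4+7)*(b*z))))*(((0+(4*6))+((1+a)+x))+(((3*4)+(6+z))+((8+y)+3)))) -> ((7+(5+(11*(b*z))))*(((0+(4*6))+((1+a)+x))+(((3*4)+(6+z))+((8+y)+3))))
Step 3: at RLL: (0+(4*6)) -> (4*6); overall: ((7+(5+(11*(b*z))))*(((0+(4*6))+((1+a)+x))+(((3*4)+(6+z))+((8+y)+3)))) -> ((7+(5+(11*(b*z))))*(((4*6)+((1+a)+x))+(((3*4)+(6+z))+((8+y)+3))))
Step 4: at RLL: (4*6) -> 24; overall: ((7+(5+(11*(b*z))))*(((4*6)+((1+a)+x))+(((3*4)+(6+z))+((8+y)+3)))) -> ((7+(5+(11*(b*z))))*((24+((1+a)+x))+(((3*4)+(6+z))+((8+y)+3))))
Step 5: at RRLL: (3*4) -> 12; overall: ((7+(5+(11*(b*z))))*((24+((1+a)+x))+(((3*4)+(6+z))+((8+y)+3)))) -> ((7+(5+(11*(b*z))))*((24+((1+a)+x))+((12+(6+z))+((8+y)+3))))
Fixed point: ((7+(5+(11*(b*z))))*((24+((1+a)+x))+((12+(6+z))+((8+y)+3))))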